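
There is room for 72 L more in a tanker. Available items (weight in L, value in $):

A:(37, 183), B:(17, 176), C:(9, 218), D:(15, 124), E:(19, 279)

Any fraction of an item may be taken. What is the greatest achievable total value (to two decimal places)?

856.35

Greedy by value/weight ratio, highest first.
Order: C (218/9=24.22) > E (279/19=14.68) > B (176/17=10.35) > D (124/15=8.27) > A (183/37=4.95)
Fill: take C (9 @ 218) → take E (19 @ 279) → take B (17 @ 176) → take D (15 @ 124) → take 12/37 of A → 59.35; 72/72 used.
Total value = 856.35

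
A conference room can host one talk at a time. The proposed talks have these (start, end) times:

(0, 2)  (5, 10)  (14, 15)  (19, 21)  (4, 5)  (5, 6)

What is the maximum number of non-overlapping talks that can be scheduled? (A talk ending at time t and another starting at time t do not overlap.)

5

Sort by end time and greedily take each interval whose start is ≥ the last chosen end.
Sorted by end: (0,2)  (4,5)  (5,6)  (5,10)  (14,15)  (19,21)
take (0,2); take (4,5); take (5,6); skip (5,10); take (14,15); take (19,21).
Selected 5 talks.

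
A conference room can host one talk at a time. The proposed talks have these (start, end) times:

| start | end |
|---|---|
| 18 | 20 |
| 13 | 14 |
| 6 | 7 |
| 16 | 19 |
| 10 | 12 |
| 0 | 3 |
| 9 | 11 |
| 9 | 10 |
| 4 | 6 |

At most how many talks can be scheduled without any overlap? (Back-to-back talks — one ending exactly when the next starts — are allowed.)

Order by finish time; keep every interval that doesn't clash with the previous kept one.
By end time: (0,3), (4,6), (6,7), (9,10), (9,11), (10,12), (13,14), (16,19), (18,20).
Pick (0,3); next start ≥ 3 → (4,6); next start ≥ 6 → (6,7); next start ≥ 7 → (9,10); next start ≥ 10 → (10,12); next start ≥ 12 → (13,14); next start ≥ 14 → (16,19).
Selected 7 talks.

7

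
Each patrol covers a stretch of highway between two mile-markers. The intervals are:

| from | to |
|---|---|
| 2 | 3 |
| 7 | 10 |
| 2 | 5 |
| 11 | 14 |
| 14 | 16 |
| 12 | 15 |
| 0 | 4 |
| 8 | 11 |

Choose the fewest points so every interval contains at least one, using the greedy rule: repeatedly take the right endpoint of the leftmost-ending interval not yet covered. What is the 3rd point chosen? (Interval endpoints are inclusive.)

14

Process intervals by earliest right end; each time one isn't hit yet, stab at its right endpoint.
Sorted: [2,3] [0,4] [2,5] [7,10] [8,11] [11,14] [12,15] [14,16]
{[2,3],[0,4],[2,5]} hit by 3; {[7,10],[8,11]} hit by 10; {[11,14],[12,15],[14,16]} hit by 14.
Points: 3, 10, 14 (3 total).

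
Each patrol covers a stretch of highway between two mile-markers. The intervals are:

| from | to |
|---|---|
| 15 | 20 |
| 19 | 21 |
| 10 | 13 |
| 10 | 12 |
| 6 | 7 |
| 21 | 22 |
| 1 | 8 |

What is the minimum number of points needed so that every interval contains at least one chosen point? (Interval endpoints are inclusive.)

Process intervals by earliest right end; each time one isn't hit yet, stab at its right endpoint.
Sorted: [6,7] [1,8] [10,12] [10,13] [15,20] [19,21] [21,22]
{[6,7],[1,8]} hit by 7; {[10,12],[10,13]} hit by 12; {[15,20],[19,21]} hit by 20; {[21,22]} hit by 22.
Points: 7, 12, 20, 22 (4 total).

4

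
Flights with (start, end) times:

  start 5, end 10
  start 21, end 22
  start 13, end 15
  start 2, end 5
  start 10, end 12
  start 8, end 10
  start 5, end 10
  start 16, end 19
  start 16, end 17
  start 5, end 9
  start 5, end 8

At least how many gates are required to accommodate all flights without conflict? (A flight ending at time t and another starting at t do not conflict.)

4

The answer is the maximum number of intervals overlapping at any instant.
Events (time:±→running): 2:+→1 5:-→0 5:+→1 5:+→2 5:+→3 5:+→4 … peak 4.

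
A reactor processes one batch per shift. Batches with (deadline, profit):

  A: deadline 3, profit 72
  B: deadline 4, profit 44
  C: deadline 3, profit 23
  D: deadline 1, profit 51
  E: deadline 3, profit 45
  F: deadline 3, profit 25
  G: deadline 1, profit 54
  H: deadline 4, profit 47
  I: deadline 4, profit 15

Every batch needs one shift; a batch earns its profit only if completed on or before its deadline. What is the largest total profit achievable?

218

Profit order: A=72 G=54 D=51 H=47 E=45 B=44 F=25 C=23 I=15
Assign: A→slot 3, G→slot 1, D skipped, H→slot 4, E→slot 2, B skipped, F skipped, C skipped, I skipped.
Slots: [1:G] [2:E] [3:A] [4:H]
Profit = 54 + 45 + 72 + 47 = 218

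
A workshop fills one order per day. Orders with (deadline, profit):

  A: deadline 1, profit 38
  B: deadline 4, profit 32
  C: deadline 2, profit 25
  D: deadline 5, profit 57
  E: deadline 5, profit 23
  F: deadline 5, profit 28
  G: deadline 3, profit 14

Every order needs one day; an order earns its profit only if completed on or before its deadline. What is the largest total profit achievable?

180

By profit: D(d5,57), A(d1,38), B(d4,32), F(d5,28), C(d2,25), E(d5,23), G(d3,14)
D→slot 5; A→slot 1; B→slot 4; F→slot 3; C→slot 2; E skipped; G skipped.
Profit = 38 + 25 + 28 + 32 + 57 = 180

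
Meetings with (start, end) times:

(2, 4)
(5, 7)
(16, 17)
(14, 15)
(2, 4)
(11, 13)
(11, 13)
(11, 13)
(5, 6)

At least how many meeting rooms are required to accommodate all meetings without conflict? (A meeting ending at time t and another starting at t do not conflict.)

The answer is the maximum number of intervals overlapping at any instant.
Events (time:±→running): 2:+→1 2:+→2 4:-→1 4:-→0 5:+→1 5:+→2 6:-→1 7:-→0 11:+→1 11:+→2 11:+→3 … peak 3.

3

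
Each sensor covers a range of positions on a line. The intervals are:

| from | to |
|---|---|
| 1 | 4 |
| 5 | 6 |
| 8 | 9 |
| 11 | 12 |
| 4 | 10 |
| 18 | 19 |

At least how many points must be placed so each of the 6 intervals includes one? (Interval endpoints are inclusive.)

By right end: [1,4]  [5,6]  [8,9]  [4,10]  [11,12]  [18,19]
[1,4] uncovered → point at 4; [5,6] uncovered → point at 6; [8,9] uncovered → point at 9; [11,12] uncovered → point at 12; [18,19] uncovered → point at 19.
Points: 4, 6, 9, 12, 19 (5 total).

5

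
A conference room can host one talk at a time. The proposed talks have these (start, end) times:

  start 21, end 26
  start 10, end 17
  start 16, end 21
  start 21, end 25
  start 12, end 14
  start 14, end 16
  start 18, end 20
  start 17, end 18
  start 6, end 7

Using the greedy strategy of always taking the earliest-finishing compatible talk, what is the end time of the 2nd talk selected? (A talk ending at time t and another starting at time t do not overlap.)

Order by finish time; keep every interval that doesn't clash with the previous kept one.
By end time: (6,7), (12,14), (14,16), (10,17), (17,18), (18,20), (16,21), (21,25), (21,26).
Pick (6,7); next start ≥ 7 → (12,14); next start ≥ 14 → (14,16); next start ≥ 16 → (17,18); next start ≥ 18 → (18,20); next start ≥ 20 → (21,25).
Selected: (6,7) (12,14) (14,16) (17,18) (18,20) (21,25)

14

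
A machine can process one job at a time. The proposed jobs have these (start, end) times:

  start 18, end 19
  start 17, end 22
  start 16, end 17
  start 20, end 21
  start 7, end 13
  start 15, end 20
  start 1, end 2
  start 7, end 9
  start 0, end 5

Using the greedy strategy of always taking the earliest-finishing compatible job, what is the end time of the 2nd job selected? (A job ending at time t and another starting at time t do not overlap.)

Sort by end time and greedily take each interval whose start is ≥ the last chosen end.
Sorted by end: (1,2)  (0,5)  (7,9)  (7,13)  (16,17)  (18,19)  (15,20)  (20,21)  (17,22)
take (1,2); take (7,9); skip (7,13); take (16,17); take (18,19); take (20,21).
Selected: (1,2) (7,9) (16,17) (18,19) (20,21)

9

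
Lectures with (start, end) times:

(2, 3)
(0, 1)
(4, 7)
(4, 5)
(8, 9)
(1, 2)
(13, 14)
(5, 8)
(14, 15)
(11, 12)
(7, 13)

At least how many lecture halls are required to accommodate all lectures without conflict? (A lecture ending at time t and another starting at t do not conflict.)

starts: [0, 1, 2, 4, 4, 5, 7, 8, 11, 13, 14]
ends:   [1, 2, 3, 5, 7, 8, 9, 12, 13, 14, 15]
s0→1 e1→0 s1→1 e2→0 s2→1 e3→0 s4→1 s4→2  — peak 2.

2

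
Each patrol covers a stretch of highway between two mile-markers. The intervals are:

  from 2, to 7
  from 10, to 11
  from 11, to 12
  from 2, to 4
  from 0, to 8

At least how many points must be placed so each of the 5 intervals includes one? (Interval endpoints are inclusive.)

2

Sort by right endpoint; whenever an interval is uncovered, place a point at its right end.
By right end: [2,4]  [2,7]  [0,8]  [10,11]  [11,12]
[2,4] uncovered → point at 4; [10,11] uncovered → point at 11.
Points: 4, 11 (2 total).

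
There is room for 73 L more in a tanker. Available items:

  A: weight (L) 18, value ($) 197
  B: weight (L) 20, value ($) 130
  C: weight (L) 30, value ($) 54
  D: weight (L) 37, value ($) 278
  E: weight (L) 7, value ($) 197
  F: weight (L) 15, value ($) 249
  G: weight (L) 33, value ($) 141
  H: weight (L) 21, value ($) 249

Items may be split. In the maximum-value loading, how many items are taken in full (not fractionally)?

Greedy by value/weight ratio, highest first.
Order: E (197/7=28.14) > F (249/15=16.60) > H (249/21=11.86) > A (197/18=10.94) > D (278/37=7.51) > B (130/20=6.50) > G (141/33=4.27) > C (54/30=1.80)
Fill: take E (7 @ 197) → take F (15 @ 249) → take H (21 @ 249) → take A (18 @ 197) → take 12/37 of D → 90.16; 73/73 used.
4 item(s) taken whole; one partial (take 12/37 of D).

4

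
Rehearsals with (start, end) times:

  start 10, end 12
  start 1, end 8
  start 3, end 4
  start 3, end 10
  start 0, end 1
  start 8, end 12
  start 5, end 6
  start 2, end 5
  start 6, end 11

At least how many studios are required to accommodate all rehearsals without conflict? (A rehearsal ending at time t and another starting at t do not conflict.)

Count concurrent intervals with a sweep; the peak is the room count.
Events (time:±→running): 0:+→1 1:-→0 1:+→1 2:+→2 3:+→3 3:+→4 … peak 4.

4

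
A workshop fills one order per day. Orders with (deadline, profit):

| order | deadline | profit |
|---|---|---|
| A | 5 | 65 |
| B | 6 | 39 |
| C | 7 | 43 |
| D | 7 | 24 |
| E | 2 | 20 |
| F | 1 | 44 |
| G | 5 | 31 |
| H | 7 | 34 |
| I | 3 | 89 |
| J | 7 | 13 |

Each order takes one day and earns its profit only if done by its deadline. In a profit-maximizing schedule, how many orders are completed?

Sort by profit descending; place each in the latest free slot ≤ its deadline.
By profit: I(d3,89), A(d5,65), F(d1,44), C(d7,43), B(d6,39), H(d7,34), G(d5,31), D(d7,24), E(d2,20), J(d7,13)
I→slot 3; A→slot 5; F→slot 1; C→slot 7; B→slot 6; H→slot 4; G→slot 2; D skipped; E skipped; J skipped.
7 of 10 scheduled.

7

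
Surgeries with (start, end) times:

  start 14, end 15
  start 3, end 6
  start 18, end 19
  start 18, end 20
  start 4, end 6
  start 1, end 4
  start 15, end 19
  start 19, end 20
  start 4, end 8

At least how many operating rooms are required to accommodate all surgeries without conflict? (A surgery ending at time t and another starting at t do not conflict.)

Events (time:±→running): 1:+→1 3:+→2 4:-→1 4:+→2 4:+→3 … peak 3.

3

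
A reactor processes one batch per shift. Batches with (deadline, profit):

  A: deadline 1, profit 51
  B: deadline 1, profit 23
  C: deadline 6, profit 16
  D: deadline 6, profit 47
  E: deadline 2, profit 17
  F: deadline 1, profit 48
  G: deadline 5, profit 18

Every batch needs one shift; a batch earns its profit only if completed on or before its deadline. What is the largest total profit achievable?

By profit: A(d1,51), F(d1,48), D(d6,47), B(d1,23), G(d5,18), E(d2,17), C(d6,16)
A→slot 1; F skipped; D→slot 6; B skipped; G→slot 5; E→slot 2; C→slot 4.
Profit = 51 + 17 + 16 + 18 + 47 = 149

149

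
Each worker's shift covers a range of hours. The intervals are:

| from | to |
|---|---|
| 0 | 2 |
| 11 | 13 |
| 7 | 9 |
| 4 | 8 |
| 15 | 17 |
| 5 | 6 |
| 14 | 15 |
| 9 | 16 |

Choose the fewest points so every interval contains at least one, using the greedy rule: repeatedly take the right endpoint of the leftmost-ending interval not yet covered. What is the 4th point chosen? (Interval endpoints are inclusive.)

Process intervals by earliest right end; each time one isn't hit yet, stab at its right endpoint.
Sorted: [0,2] [5,6] [4,8] [7,9] [11,13] [14,15] [9,16] [15,17]
{[0,2]} hit by 2; {[5,6],[4,8]} hit by 6; {[7,9]} hit by 9; {[11,13]} hit by 13; {[14,15],[9,16],[15,17]} hit by 15.
Points: 2, 6, 9, 13, 15 (5 total).

13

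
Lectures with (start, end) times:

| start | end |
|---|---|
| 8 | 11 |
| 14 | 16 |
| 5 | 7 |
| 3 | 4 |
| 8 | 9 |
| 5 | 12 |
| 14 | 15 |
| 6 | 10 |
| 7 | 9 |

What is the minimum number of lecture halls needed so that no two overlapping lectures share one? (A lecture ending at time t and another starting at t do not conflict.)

The answer is the maximum number of intervals overlapping at any instant.
Events (time:±→running): 3:+→1 4:-→0 5:+→1 5:+→2 6:+→3 7:-→2 7:+→3 8:+→4 8:+→5 … peak 5.

5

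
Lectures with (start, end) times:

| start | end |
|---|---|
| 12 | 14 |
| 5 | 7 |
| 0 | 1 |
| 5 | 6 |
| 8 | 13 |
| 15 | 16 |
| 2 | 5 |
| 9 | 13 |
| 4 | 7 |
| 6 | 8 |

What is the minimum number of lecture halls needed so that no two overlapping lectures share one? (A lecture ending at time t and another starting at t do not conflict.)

Events (time:±→running): 0:+→1 1:-→0 2:+→1 4:+→2 5:-→1 5:+→2 5:+→3 … peak 3.

3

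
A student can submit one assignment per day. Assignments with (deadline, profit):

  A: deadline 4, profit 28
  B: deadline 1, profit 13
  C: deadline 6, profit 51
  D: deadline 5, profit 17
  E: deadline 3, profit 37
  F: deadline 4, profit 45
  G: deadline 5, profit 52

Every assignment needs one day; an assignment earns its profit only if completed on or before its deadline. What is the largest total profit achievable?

Sort by profit descending; place each in the latest free slot ≤ its deadline.
Profit order: G=52 C=51 F=45 E=37 A=28 D=17 B=13
Assign: G→slot 5, C→slot 6, F→slot 4, E→slot 3, A→slot 2, D→slot 1, B skipped.
Slots: [1:D] [2:A] [3:E] [4:F] [5:G] [6:C]
Profit = 17 + 28 + 37 + 45 + 52 + 51 = 230

230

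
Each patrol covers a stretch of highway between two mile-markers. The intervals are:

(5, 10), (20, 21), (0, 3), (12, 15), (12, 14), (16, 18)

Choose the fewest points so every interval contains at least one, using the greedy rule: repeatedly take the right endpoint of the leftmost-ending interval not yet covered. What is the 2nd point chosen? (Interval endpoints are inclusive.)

10

Sort by right endpoint; whenever an interval is uncovered, place a point at its right end.
By right end: [0,3]  [5,10]  [12,14]  [12,15]  [16,18]  [20,21]
[0,3] uncovered → point at 3; [5,10] uncovered → point at 10; [12,14] uncovered → point at 14; [16,18] uncovered → point at 18; [20,21] uncovered → point at 21.
Points: 3, 10, 14, 18, 21 (5 total).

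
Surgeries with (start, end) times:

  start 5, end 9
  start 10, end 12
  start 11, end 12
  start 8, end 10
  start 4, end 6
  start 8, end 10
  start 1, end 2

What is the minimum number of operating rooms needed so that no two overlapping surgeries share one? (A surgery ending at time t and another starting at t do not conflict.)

3

starts: [1, 4, 5, 8, 8, 10, 11]
ends:   [2, 6, 9, 10, 10, 12, 12]
s1→1 e2→0 s4→1 s5→2 e6→1 s8→2 s8→3  — peak 3.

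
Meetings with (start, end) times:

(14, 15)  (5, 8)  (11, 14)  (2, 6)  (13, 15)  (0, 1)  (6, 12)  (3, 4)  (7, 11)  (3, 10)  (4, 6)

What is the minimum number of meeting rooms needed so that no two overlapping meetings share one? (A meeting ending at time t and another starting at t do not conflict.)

Events (time:±→running): 0:+→1 1:-→0 2:+→1 3:+→2 3:+→3 4:-→2 4:+→3 5:+→4 … peak 4.

4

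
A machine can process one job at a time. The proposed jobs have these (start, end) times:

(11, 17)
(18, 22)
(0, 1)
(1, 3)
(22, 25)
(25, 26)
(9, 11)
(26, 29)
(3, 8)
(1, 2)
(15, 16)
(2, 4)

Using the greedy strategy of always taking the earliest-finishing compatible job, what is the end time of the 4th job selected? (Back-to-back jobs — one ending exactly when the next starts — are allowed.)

11

By end time: (0,1), (1,2), (1,3), (2,4), (3,8), (9,11), (15,16), (11,17), (18,22), (22,25), (25,26), (26,29).
Pick (0,1); next start ≥ 1 → (1,2); next start ≥ 2 → (2,4); next start ≥ 4 → (9,11); next start ≥ 11 → (15,16); next start ≥ 16 → (18,22); next start ≥ 22 → (22,25); next start ≥ 25 → (25,26); next start ≥ 26 → (26,29).
Selected: (0,1) (1,2) (2,4) (9,11) (15,16) (18,22) (22,25) (25,26) (26,29)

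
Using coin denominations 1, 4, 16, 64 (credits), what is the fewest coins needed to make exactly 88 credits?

4

Greedy: take as many of the largest coin as possible, then repeat with the remainder.
88 = 1×64 + 1×16 + 2×4
Total coins = 1 + 1 + 2 = 4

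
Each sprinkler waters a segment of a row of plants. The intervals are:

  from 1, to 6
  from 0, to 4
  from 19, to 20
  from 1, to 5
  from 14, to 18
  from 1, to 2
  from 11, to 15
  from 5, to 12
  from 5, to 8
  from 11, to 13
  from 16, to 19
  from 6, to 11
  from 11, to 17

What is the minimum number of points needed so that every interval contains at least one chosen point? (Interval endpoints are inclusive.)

By right end: [1,2]  [0,4]  [1,5]  [1,6]  [5,8]  [6,11]  [5,12]  [11,13]  [11,15]  [11,17]  [14,18]  [16,19]  [19,20]
[1,2] uncovered → point at 2; [5,8] uncovered → point at 8; [11,13] uncovered → point at 13; [14,18] uncovered → point at 18; [19,20] uncovered → point at 20.
Points: 2, 8, 13, 18, 20 (5 total).

5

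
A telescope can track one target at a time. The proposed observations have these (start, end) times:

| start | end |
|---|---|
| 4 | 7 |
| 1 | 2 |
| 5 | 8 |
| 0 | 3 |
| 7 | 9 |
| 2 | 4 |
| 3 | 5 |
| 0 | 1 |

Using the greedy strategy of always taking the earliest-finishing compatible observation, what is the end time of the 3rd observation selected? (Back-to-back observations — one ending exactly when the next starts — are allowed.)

By end time: (0,1), (1,2), (0,3), (2,4), (3,5), (4,7), (5,8), (7,9).
Pick (0,1); next start ≥ 1 → (1,2); next start ≥ 2 → (2,4); next start ≥ 4 → (4,7); next start ≥ 7 → (7,9).
Selected: (0,1) (1,2) (2,4) (4,7) (7,9)

4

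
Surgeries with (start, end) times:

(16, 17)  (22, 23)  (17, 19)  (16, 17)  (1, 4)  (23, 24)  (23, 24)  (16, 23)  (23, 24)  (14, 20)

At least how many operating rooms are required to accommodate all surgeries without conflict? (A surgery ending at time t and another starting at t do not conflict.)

4

The answer is the maximum number of intervals overlapping at any instant.
starts: [1, 14, 16, 16, 16, 17, 22, 23, 23, 23]
ends:   [4, 17, 17, 19, 20, 23, 23, 24, 24, 24]
s1→1 e4→0 s14→1 s16→2 s16→3 s16→4  — peak 4.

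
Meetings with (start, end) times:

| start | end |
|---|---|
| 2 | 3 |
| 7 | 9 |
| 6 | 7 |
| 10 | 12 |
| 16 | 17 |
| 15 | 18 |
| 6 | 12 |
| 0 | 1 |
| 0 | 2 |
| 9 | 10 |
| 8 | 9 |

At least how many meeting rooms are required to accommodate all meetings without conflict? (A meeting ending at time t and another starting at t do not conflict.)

3

Events (time:±→running): 0:+→1 0:+→2 1:-→1 2:-→0 2:+→1 3:-→0 6:+→1 6:+→2 7:-→1 7:+→2 8:+→3 … peak 3.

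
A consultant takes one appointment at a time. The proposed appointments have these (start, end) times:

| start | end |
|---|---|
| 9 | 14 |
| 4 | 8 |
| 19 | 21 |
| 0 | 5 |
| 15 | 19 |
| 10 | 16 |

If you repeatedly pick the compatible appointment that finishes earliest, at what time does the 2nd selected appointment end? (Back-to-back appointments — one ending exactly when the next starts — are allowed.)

By end time: (0,5), (4,8), (9,14), (10,16), (15,19), (19,21).
Pick (0,5); next start ≥ 5 → (9,14); next start ≥ 14 → (15,19); next start ≥ 19 → (19,21).
Selected: (0,5) (9,14) (15,19) (19,21)

14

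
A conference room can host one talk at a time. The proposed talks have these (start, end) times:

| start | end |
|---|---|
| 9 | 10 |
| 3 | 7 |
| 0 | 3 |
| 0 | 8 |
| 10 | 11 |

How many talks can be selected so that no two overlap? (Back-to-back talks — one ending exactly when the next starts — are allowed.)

4

Greedy by earliest finish: after sorting by end time, pick each interval compatible with the last pick.
Sorted by end: (0,3)  (3,7)  (0,8)  (9,10)  (10,11)
take (0,3); take (3,7); skip (0,8); take (9,10); take (10,11).
Selected 4 talks.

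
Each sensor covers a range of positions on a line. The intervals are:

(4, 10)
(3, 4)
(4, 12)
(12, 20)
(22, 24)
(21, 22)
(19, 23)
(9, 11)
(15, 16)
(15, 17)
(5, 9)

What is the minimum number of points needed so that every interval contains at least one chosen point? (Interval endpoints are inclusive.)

By right end: [3,4]  [5,9]  [4,10]  [9,11]  [4,12]  [15,16]  [15,17]  [12,20]  [21,22]  [19,23]  [22,24]
[3,4] uncovered → point at 4; [5,9] uncovered → point at 9; [15,16] uncovered → point at 16; [21,22] uncovered → point at 22.
Points: 4, 9, 16, 22 (4 total).

4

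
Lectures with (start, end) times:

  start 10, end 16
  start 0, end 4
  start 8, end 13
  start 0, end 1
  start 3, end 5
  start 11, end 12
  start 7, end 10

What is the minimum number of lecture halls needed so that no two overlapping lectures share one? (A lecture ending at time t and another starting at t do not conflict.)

Count concurrent intervals with a sweep; the peak is the room count.
Events (time:±→running): 0:+→1 0:+→2 1:-→1 3:+→2 4:-→1 5:-→0 7:+→1 8:+→2 10:-→1 10:+→2 11:+→3 … peak 3.

3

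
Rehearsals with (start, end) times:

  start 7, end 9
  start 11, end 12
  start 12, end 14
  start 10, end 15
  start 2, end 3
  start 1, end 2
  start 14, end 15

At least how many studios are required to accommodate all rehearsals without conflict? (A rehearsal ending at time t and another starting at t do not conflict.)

2

The answer is the maximum number of intervals overlapping at any instant.
starts: [1, 2, 7, 10, 11, 12, 14]
ends:   [2, 3, 9, 12, 14, 15, 15]
s1→1 e2→0 s2→1 e3→0 s7→1 e9→0 s10→1 s11→2  — peak 2.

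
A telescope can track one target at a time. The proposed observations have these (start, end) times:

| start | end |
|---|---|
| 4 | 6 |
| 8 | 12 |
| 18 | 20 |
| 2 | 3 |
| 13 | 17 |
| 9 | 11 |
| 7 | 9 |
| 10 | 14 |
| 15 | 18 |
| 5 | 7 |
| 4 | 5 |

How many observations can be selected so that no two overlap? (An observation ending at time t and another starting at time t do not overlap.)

7

Sort by end time and greedily take each interval whose start is ≥ the last chosen end.
By end time: (2,3), (4,5), (4,6), (5,7), (7,9), (9,11), (8,12), (10,14), (13,17), (15,18), (18,20).
Pick (2,3); next start ≥ 3 → (4,5); next start ≥ 5 → (5,7); next start ≥ 7 → (7,9); next start ≥ 9 → (9,11); next start ≥ 11 → (13,17); next start ≥ 17 → (18,20).
Selected 7 observations.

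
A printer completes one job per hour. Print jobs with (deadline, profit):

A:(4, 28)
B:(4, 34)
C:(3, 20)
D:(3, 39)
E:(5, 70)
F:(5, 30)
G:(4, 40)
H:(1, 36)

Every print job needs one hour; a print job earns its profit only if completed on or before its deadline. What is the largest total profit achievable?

Take jobs in profit order; each goes to the latest open slot no later than its deadline.
Profit order: E=70 G=40 D=39 H=36 B=34 F=30 A=28 C=20
Assign: E→slot 5, G→slot 4, D→slot 3, H→slot 1, B→slot 2, F skipped, A skipped, C skipped.
Slots: [1:H] [2:B] [3:D] [4:G] [5:E]
Profit = 36 + 34 + 39 + 40 + 70 = 219

219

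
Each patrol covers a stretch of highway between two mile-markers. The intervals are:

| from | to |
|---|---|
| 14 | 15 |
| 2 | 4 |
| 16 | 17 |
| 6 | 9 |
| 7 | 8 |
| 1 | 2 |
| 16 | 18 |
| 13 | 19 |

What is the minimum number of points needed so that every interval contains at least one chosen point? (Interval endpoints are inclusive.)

Process intervals by earliest right end; each time one isn't hit yet, stab at its right endpoint.
Sorted: [1,2] [2,4] [7,8] [6,9] [14,15] [16,17] [16,18] [13,19]
{[1,2],[2,4]} hit by 2; {[7,8],[6,9]} hit by 8; {[14,15]} hit by 15; {[16,17],[16,18],[13,19]} hit by 17.
Points: 2, 8, 15, 17 (4 total).

4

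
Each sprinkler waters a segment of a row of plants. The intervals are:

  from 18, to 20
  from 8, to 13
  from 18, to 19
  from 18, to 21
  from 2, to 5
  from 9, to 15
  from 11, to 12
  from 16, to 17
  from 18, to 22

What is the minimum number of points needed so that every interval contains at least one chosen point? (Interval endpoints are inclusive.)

Sorted: [2,5] [11,12] [8,13] [9,15] [16,17] [18,19] [18,20] [18,21] [18,22]
{[2,5]} hit by 5; {[11,12],[8,13],[9,15]} hit by 12; {[16,17]} hit by 17; {[18,19],[18,20],[18,21],[18,22]} hit by 19.
Points: 5, 12, 17, 19 (4 total).

4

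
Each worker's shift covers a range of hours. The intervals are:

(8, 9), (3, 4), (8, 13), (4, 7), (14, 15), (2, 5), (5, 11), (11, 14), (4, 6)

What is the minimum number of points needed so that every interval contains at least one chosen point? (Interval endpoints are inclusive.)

3

Sort by right endpoint; whenever an interval is uncovered, place a point at its right end.
By right end: [3,4]  [2,5]  [4,6]  [4,7]  [8,9]  [5,11]  [8,13]  [11,14]  [14,15]
[3,4] uncovered → point at 4; [8,9] uncovered → point at 9; [11,14] uncovered → point at 14.
Points: 4, 9, 14 (3 total).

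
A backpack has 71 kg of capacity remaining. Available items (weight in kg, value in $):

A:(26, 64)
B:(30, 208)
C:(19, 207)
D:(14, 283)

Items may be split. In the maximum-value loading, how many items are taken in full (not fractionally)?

Sort by value per unit weight and fill in that order.
Order: D (283/14=20.21) > C (207/19=10.89) > B (208/30=6.93) > A (64/26=2.46)
Fill: take D (14 @ 283) → take C (19 @ 207) → take B (30 @ 208) → take 8/26 of A → 19.69; 71/71 used.
3 item(s) taken whole; one partial (take 8/26 of A).

3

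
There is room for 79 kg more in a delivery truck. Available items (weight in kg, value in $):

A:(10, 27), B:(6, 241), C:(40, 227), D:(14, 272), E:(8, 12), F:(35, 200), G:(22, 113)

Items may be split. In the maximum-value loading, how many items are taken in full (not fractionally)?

3

Greedy by value/weight ratio, highest first.
Ratios (sorted): B 40.17, D 19.43, F 5.71, C 5.67, G 5.14, A 2.70, E 1.50
take B (6 @ 241); take D (14 @ 272); take F (35 @ 200); take 24/40 of C → 136.20. Capacity used 79/79.
3 item(s) taken whole; one partial (take 24/40 of C).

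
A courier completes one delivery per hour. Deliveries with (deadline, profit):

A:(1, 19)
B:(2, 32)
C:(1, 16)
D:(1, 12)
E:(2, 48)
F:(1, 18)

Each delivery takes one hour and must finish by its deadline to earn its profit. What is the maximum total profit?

80

Take jobs in profit order; each goes to the latest open slot no later than its deadline.
Profit order: E=48 B=32 A=19 F=18 C=16 D=12
Assign: E→slot 2, B→slot 1, A skipped, F skipped, C skipped, D skipped.
Slots: [1:B] [2:E]
Profit = 32 + 48 = 80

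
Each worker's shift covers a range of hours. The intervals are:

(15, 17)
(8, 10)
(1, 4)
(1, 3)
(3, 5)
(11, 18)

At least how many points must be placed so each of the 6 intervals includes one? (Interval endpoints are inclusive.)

3

Sorted: [1,3] [1,4] [3,5] [8,10] [15,17] [11,18]
{[1,3],[1,4],[3,5]} hit by 3; {[8,10]} hit by 10; {[15,17],[11,18]} hit by 17.
Points: 3, 10, 17 (3 total).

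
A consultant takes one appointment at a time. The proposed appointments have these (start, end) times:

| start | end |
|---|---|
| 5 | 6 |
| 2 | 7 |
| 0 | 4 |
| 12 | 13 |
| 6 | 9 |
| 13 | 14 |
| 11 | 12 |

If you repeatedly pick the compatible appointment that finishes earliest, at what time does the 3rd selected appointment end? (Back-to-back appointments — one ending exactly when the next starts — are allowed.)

9

Sorted by end: (0,4)  (5,6)  (2,7)  (6,9)  (11,12)  (12,13)  (13,14)
take (0,4); take (5,6); take (6,9); take (11,12); take (12,13); take (13,14).
Selected: (0,4) (5,6) (6,9) (11,12) (12,13) (13,14)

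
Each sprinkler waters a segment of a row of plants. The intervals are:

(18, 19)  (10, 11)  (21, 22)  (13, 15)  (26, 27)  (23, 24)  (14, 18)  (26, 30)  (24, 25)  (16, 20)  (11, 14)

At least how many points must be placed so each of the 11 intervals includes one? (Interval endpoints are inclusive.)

Sorted: [10,11] [11,14] [13,15] [14,18] [18,19] [16,20] [21,22] [23,24] [24,25] [26,27] [26,30]
{[10,11],[11,14]} hit by 11; {[13,15],[14,18]} hit by 15; {[18,19],[16,20]} hit by 19; {[21,22]} hit by 22; {[23,24],[24,25]} hit by 24; {[26,27],[26,30]} hit by 27.
Points: 11, 15, 19, 22, 24, 27 (6 total).

6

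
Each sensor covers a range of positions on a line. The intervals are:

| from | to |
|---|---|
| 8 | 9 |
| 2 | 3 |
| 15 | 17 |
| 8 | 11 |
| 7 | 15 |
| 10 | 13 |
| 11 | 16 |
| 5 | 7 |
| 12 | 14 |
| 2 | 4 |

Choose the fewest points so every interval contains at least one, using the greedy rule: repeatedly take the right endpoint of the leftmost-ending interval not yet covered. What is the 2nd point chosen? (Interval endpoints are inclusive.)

7

By right end: [2,3]  [2,4]  [5,7]  [8,9]  [8,11]  [10,13]  [12,14]  [7,15]  [11,16]  [15,17]
[2,3] uncovered → point at 3; [5,7] uncovered → point at 7; [8,9] uncovered → point at 9; [10,13] uncovered → point at 13; [15,17] uncovered → point at 17.
Points: 3, 7, 9, 13, 17 (5 total).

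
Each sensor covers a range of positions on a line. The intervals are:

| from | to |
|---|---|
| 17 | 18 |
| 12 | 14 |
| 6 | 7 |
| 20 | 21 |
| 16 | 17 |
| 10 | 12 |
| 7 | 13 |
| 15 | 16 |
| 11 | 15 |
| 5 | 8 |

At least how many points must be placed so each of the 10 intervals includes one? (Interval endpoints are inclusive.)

Sorted: [6,7] [5,8] [10,12] [7,13] [12,14] [11,15] [15,16] [16,17] [17,18] [20,21]
{[6,7],[5,8]} hit by 7; {[10,12],[7,13],[12,14],[11,15]} hit by 12; {[15,16],[16,17]} hit by 16; {[17,18]} hit by 18; {[20,21]} hit by 21.
Points: 7, 12, 16, 18, 21 (5 total).

5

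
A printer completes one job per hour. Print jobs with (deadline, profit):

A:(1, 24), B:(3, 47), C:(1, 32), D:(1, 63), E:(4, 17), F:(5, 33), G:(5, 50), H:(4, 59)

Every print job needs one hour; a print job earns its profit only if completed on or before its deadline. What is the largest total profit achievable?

Profit order: D=63 H=59 G=50 B=47 F=33 C=32 A=24 E=17
Assign: D→slot 1, H→slot 4, G→slot 5, B→slot 3, F→slot 2, C skipped, A skipped, E skipped.
Slots: [1:D] [2:F] [3:B] [4:H] [5:G]
Profit = 63 + 33 + 47 + 59 + 50 = 252

252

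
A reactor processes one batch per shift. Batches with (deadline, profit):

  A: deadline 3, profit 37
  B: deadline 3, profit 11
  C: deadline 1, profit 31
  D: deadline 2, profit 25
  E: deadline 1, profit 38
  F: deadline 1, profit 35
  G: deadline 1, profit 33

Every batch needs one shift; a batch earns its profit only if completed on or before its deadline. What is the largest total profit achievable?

Take jobs in profit order; each goes to the latest open slot no later than its deadline.
Profit order: E=38 A=37 F=35 G=33 C=31 D=25 B=11
Assign: E→slot 1, A→slot 3, F skipped, G skipped, C skipped, D→slot 2, B skipped.
Slots: [1:E] [2:D] [3:A]
Profit = 38 + 25 + 37 = 100

100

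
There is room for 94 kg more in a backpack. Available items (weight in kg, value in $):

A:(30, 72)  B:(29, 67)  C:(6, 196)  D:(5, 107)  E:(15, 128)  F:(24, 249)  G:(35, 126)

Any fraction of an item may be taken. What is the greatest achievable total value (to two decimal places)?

827.60

Sort by value per unit weight and fill in that order.
Ratios (sorted): C 32.67, D 21.40, F 10.38, E 8.53, G 3.60, A 2.40, B 2.31
take C (6 @ 196); take D (5 @ 107); take F (24 @ 249); take E (15 @ 128); take G (35 @ 126); take 9/30 of A → 21.60. Capacity used 94/94.
Total value = 827.60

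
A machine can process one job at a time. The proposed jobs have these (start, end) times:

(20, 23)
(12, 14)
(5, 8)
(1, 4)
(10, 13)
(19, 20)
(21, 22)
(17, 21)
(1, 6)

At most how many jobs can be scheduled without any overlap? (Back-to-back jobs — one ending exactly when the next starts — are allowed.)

5

Sorted by end: (1,4)  (1,6)  (5,8)  (10,13)  (12,14)  (19,20)  (17,21)  (21,22)  (20,23)
take (1,4); skip (1,6); take (5,8); take (10,13); skip (12,14); take (19,20); take (21,22).
Selected 5 jobs.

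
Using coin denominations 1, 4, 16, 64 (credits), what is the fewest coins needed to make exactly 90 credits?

90 − 1×64→26 − 1×16→10 − 2×4→2 − 2×1→0
Total coins = 1 + 1 + 2 + 2 = 6

6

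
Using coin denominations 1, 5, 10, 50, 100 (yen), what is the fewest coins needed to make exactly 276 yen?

Greedy: take as many of the largest coin as possible, then repeat with the remainder.
276 = 2×100 + 1×50 + 2×10 + 1×5 + 1×1
Total coins = 2 + 1 + 2 + 1 + 1 = 7

7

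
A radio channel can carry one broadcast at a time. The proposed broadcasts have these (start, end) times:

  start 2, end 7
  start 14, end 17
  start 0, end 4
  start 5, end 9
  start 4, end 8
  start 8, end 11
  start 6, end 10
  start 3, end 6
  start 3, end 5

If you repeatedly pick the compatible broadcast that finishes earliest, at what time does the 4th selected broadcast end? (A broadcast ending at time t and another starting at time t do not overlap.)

17

Sort by end time and greedily take each interval whose start is ≥ the last chosen end.
Sorted by end: (0,4)  (3,5)  (3,6)  (2,7)  (4,8)  (5,9)  (6,10)  (8,11)  (14,17)
take (0,4); take (4,8); take (8,11); take (14,17).
Selected: (0,4) (4,8) (8,11) (14,17)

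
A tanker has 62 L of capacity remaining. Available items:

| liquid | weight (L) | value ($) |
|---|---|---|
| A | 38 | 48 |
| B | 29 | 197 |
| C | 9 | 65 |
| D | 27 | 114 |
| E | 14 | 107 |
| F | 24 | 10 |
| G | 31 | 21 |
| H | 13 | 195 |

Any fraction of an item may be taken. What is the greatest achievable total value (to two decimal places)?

Order: H (195/13=15.00) > E (107/14=7.64) > C (65/9=7.22) > B (197/29=6.79) > D (114/27=4.22) > A (48/38=1.26) > G (21/31=0.68) > F (10/24=0.42)
Fill: take H (13 @ 195) → take E (14 @ 107) → take C (9 @ 65) → take 26/29 of B → 176.62; 62/62 used.
Total value = 543.62

543.62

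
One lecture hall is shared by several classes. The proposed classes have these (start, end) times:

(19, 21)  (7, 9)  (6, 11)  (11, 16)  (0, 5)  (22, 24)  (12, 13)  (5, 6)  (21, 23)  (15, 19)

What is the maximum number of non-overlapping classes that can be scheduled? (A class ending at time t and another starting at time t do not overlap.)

7

Sorted by end: (0,5)  (5,6)  (7,9)  (6,11)  (12,13)  (11,16)  (15,19)  (19,21)  (21,23)  (22,24)
take (0,5); take (5,6); take (7,9); take (12,13); skip (11,16); take (15,19); take (19,21); take (21,23).
Selected 7 classes.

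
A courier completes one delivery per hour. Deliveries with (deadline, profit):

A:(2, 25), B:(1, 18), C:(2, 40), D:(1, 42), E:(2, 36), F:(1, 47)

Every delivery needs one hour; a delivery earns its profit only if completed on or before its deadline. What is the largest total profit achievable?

87

By profit: F(d1,47), D(d1,42), C(d2,40), E(d2,36), A(d2,25), B(d1,18)
F→slot 1; D skipped; C→slot 2; E skipped; A skipped; B skipped.
Profit = 47 + 40 = 87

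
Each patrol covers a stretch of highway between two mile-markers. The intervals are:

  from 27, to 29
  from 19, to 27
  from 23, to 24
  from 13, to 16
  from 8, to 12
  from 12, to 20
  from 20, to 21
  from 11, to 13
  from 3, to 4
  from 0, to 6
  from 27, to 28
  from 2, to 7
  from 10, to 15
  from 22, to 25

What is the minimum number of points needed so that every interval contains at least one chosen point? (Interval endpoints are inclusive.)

6

Sorted: [3,4] [0,6] [2,7] [8,12] [11,13] [10,15] [13,16] [12,20] [20,21] [23,24] [22,25] [19,27] [27,28] [27,29]
{[3,4],[0,6],[2,7]} hit by 4; {[8,12],[11,13],[10,15]} hit by 12; {[13,16],[12,20]} hit by 16; {[20,21]} hit by 21; {[23,24],[22,25],[19,27]} hit by 24; {[27,28],[27,29]} hit by 28.
Points: 4, 12, 16, 21, 24, 28 (6 total).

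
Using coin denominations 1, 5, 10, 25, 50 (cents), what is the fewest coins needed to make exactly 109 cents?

109 − 2×50→9 − 1×5→4 − 4×1→0
Total coins = 2 + 1 + 4 = 7

7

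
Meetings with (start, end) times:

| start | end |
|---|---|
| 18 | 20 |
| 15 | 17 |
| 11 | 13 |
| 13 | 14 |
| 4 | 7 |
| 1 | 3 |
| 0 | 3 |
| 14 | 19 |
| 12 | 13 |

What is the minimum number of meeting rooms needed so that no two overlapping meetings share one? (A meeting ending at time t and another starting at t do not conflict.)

The answer is the maximum number of intervals overlapping at any instant.
Events (time:±→running): 0:+→1 1:+→2 … peak 2.

2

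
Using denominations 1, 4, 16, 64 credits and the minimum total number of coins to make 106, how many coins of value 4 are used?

2

106 − 1×64→42 − 2×16→10 − 2×4→2 − 2×1→0
Count of 4: 2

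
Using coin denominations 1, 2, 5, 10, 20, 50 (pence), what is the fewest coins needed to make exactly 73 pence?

4

Greedy: take as many of the largest coin as possible, then repeat with the remainder.
73 − 1×50→23 − 1×20→3 − 1×2→1 − 1×1→0
Total coins = 1 + 1 + 1 + 1 = 4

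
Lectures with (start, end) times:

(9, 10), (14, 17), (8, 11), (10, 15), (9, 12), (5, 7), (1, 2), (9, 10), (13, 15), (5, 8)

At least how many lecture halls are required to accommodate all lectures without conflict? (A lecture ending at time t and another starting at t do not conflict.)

4

Count concurrent intervals with a sweep; the peak is the room count.
Events (time:±→running): 1:+→1 2:-→0 5:+→1 5:+→2 7:-→1 8:-→0 8:+→1 9:+→2 9:+→3 9:+→4 … peak 4.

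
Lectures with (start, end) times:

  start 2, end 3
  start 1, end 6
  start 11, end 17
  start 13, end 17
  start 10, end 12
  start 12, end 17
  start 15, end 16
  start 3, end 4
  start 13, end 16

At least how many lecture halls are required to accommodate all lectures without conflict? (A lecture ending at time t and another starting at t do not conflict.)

5

Events (time:±→running): 1:+→1 2:+→2 3:-→1 3:+→2 4:-→1 6:-→0 10:+→1 11:+→2 12:-→1 12:+→2 13:+→3 13:+→4 15:+→5 … peak 5.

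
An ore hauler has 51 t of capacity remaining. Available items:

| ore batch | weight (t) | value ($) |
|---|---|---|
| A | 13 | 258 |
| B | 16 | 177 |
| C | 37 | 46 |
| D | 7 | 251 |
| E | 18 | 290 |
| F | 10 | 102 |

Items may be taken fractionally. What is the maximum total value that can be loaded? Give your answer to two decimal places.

942.81

Sort by value per unit weight and fill in that order.
Ratios (sorted): D 35.86, A 19.85, E 16.11, B 11.06, F 10.20, C 1.24
take D (7 @ 251); take A (13 @ 258); take E (18 @ 290); take 13/16 of B → 143.81. Capacity used 51/51.
Total value = 942.81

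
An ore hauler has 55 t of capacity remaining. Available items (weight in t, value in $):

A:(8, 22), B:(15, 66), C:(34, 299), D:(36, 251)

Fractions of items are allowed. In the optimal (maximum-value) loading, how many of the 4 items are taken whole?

1

Ratios (sorted): C 8.79, D 6.97, B 4.40, A 2.75
take C (34 @ 299); take 21/36 of D → 146.42. Capacity used 55/55.
1 item(s) taken whole; one partial (take 21/36 of D).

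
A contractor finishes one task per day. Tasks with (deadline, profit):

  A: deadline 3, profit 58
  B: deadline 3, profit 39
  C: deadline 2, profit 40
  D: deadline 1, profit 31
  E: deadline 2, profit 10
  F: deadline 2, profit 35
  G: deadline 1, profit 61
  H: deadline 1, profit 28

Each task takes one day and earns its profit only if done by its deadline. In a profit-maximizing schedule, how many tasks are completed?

Profit order: G=61 A=58 C=40 B=39 F=35 D=31 H=28 E=10
Assign: G→slot 1, A→slot 3, C→slot 2, B skipped, F skipped, D skipped, H skipped, E skipped.
Slots: [1:G] [2:C] [3:A]
3 of 8 scheduled.

3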